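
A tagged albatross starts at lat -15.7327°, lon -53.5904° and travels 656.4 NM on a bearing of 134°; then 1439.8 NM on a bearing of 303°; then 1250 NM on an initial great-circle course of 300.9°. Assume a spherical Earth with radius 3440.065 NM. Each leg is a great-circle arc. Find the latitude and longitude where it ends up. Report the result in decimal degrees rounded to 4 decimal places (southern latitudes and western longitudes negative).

Apply the spherical direct solution leg by leg, carrying full precision between legs.
Leg 1: from (-15.7327°, -53.5904°), δ = 656.4/3440.065 = 0.190810 rad, θ = 134° → φ = -23.1437°, λ = -45.0581°.
Leg 2: from (-23.1437°, -45.0581°), δ = 1439.8/3440.065 = 0.418539 rad, θ = 303° → φ = -8.9500°, λ = -65.2435°.
Leg 3: from (-8.9500°, -65.2435°), δ = 1250/3440.065 = 0.363365 rad, θ = 300.9° → φ = 1.9993°, λ = -83.0113°.

latitude 1.9993°, longitude -83.0113°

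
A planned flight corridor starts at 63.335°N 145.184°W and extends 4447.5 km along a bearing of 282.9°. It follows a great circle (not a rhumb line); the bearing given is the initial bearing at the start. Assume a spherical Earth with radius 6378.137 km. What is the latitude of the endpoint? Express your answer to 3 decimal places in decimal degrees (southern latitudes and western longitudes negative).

Angular distance δ = d/R = 4447.5 / 6378.137 = 0.697304 rad.
Converting: φ₁ = 1.105404 rad, θ = 4.937536 rad.
sin φ₂ = sin φ₁ cos δ + cos φ₁ sin δ cos θ = (0.893646)(0.766576) + (0.448773)(0.642153)(0.223250) = 0.749384
φ₂ = asin(0.749384) = 0.847131 rad = 48.537°.
Then Δλ = atan2(-0.280908, 0.096892) = -1.238649 rad, from sin θ sin δ cos φ₁ over cos δ − sin φ₁ sin φ₂.
λ₂ = -145.184° + -70.969° = -216.153°, normalized to (−180°, 180°] → 143.847°.

latitude 48.537°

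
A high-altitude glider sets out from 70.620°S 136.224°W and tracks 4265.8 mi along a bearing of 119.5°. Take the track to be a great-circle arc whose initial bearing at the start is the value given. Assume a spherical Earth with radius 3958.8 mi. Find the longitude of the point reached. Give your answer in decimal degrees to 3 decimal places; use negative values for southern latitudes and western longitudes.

longitude -28.025°

δ = 4265.8/3958.8 = 1.077549 rad (61.7390°).
With φ₁ = -70.620° = -1.232552 rad and θ = 119.5° = 2.085668 rad:
Applying the spherical law of cosines for sides, sin φ₂ = sin φ₁ cos δ + cos φ₁ sin δ cos θ = -0.590585, so φ₂ = -36.199°.
For the longitude increment, Δλ = atan2( sin θ sin δ cos φ₁, cos δ − sin φ₁ sin φ₂ ) = atan2(0.254385, -0.083632) = 108.199°.
λ₂ = λ₁ + Δλ = -28.025°.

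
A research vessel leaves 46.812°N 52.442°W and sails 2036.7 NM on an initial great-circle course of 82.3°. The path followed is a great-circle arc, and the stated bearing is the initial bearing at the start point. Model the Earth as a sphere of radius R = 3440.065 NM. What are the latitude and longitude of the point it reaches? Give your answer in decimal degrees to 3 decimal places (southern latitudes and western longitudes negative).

latitude 41.010°, longitude -5.313°

Angular distance δ = d/R = 2036.7 / 3440.065 = 0.592053 rad.
Start latitude φ₁ = 0.817024 rad; initial bearing θ = 1.436406 rad.
Applying the spherical law of cosines for sides, sin φ₂ = sin φ₁ cos δ + cos φ₁ sin δ cos θ = 0.656189, so φ₂ = 41.010°.
Δλ = atan2( sin θ sin δ cos φ₁ , cos δ − sin φ₁ sin φ₂ ) = atan2(0.378493, 0.351362) = 0.822555 rad = 47.129°.
Hence λ₂ = -52.442° + 47.129° = -5.313°.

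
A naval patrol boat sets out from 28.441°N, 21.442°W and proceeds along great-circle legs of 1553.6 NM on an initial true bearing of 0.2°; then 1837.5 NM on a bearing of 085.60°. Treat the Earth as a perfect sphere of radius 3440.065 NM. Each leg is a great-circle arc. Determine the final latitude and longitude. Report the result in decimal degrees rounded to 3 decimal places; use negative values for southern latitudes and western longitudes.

latitude 46.211°, longitude 25.891°

Apply the spherical direct solution leg by leg, carrying full precision between legs.
Leg 1: from (28.441°, -21.442°), δ = 1553.6/3440.065 = 0.451619 rad, θ = 0.2° → φ = 54.317°, λ = -21.292°.
Leg 2: from (54.317°, -21.292°), δ = 1837.5/3440.065 = 0.534147 rad, θ = 85.6° → φ = 46.211°, λ = 25.891°.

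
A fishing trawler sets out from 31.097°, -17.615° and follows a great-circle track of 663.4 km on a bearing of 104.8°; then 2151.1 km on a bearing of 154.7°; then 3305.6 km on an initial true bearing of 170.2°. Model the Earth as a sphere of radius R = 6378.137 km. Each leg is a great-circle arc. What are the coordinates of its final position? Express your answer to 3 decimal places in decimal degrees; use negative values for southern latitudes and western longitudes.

Apply the spherical direct solution leg by leg, carrying full precision between legs.
Leg 1: from (31.097°, -17.615°), δ = 663.4/6378.137 = 0.104012 rad, θ = 104.8° → φ = 29.405°, λ = -10.998°.
Leg 2: from (29.405°, -10.998°), δ = 2151.1/6378.137 = 0.337261 rad, θ = 154.7° → φ = 11.695°, λ = -2.695°.
Leg 3: from (11.695°, -2.695°), δ = 3305.6/6378.137 = 0.518270 rad, θ = 170.2° → φ = -17.574°, λ = 2.379°.

latitude -17.574°, longitude 2.379°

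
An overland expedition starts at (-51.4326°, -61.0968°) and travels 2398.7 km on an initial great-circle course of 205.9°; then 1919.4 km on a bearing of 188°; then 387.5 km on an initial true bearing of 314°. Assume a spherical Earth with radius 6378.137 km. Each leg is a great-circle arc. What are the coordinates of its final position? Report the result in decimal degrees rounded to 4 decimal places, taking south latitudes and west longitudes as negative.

latitude -82.5265°, longitude -138.0094°

Apply the spherical direct solution leg by leg, carrying full precision between legs.
Leg 1: from (-51.4326°, -61.0968°), δ = 2398.7/6378.137 = 0.376082 rad, θ = 205.9° → φ = -68.9403°, λ = -87.6130°.
Leg 2: from (-68.9403°, -87.6130°), δ = 1919.4/6378.137 = 0.300934 rad, θ = 188° → φ = -85.3756°, λ = -118.3884°.
Leg 3: from (-85.3756°, -118.3884°), δ = 387.5/6378.137 = 0.060754 rad, θ = 314° → φ = -82.5265°, λ = -138.0094°.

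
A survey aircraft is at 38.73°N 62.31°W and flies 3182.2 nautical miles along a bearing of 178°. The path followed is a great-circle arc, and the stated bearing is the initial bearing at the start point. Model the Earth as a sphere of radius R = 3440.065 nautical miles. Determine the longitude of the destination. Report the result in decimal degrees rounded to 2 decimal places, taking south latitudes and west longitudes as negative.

δ = 3182.2/3440.065 = 0.925041 rad (53.0009°).
Start latitude φ₁ = 0.675966 rad; initial bearing θ = 3.106686 rad.
Destination latitude: φ₂ = arcsin( sin φ₁ cos δ + cos φ₁ sin δ cos θ ) = arcsin(-0.246128) = -14.25°.
For the longitude increment, Δλ = atan2( sin θ sin δ cos φ₁, cos δ − sin φ₁ sin φ₂ ) = atan2(0.021743, 0.755792) = 1.65°.
λ₂ = -62.31° + 1.65° = -60.66°.

longitude -60.66°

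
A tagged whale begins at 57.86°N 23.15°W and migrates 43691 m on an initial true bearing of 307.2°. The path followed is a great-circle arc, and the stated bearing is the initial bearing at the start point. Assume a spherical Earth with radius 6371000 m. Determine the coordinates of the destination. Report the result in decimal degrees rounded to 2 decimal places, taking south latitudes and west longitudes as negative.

latitude 58.10°, longitude -23.74°

δ = 43691/6371000 = 0.006858 rad (0.3929°).
With φ₁ = 57.86° = 1.009848 rad and θ = 307.2° = 5.361651 rad:
Destination latitude: φ₂ = arcsin( sin φ₁ cos δ + cos φ₁ sin δ cos θ ) = arcsin(0.848937) = 58.10°.
For the longitude increment, Δλ = atan2( sin θ sin δ cos φ₁, cos δ − sin φ₁ sin φ₂ ) = atan2(-0.002906, 0.281139) = -0.59°.
Hence λ₂ = -23.15° + -0.59° = -23.74°.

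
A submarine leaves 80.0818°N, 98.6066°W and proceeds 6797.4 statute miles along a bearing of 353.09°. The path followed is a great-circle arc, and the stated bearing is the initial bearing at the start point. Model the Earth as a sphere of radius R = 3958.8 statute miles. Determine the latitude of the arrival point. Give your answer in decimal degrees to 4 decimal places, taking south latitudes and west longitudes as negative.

latitude 1.4684°

δ = 6797.4/3958.8 = 1.717035 rad (98.3789°).
With φ₁ = 80.0818° = 1.397691 rad and θ = 353.09° = 6.162583 rad:
Applying the spherical law of cosines for sides, sin φ₂ = sin φ₁ cos δ + cos φ₁ sin δ cos θ = 0.025625, so φ₂ = 1.4684°.
Then Δλ = atan2(-0.020501, -0.170961) = -3.022244 rad, from sin θ sin δ cos φ₁ over cos δ − sin φ₁ sin φ₂.
λ₂ = -98.6066° + -173.1619° = -271.7685°, normalized to (−180°, 180°] → 88.2315°.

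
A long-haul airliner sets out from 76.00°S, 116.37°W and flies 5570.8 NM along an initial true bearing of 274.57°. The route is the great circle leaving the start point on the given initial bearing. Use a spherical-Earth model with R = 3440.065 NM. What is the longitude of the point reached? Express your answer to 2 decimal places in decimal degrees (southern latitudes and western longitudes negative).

longitude 157.39°

Angular distance δ = d/R = 5570.8 / 3440.065 = 1.619388 rad.
Converting: φ₁ = -1.326450 rad, θ = 4.792151 rad.
sin φ₂ = sin φ₁ cos δ + cos φ₁ sin δ cos θ = (-0.970296)(-0.048573) + (0.241922)(0.998820)(0.079677) = 0.066383
φ₂ = asin(0.066383) = 0.066431 rad = 3.81°.
Δλ = atan2( sin θ sin δ cos φ₁ , cos δ − sin φ₁ sin φ₂ ) = atan2(-0.240868, 0.015838) = -1.505136 rad = -86.24°.
λ₂ = -116.37° + -86.24° = -202.61°, normalized to (−180°, 180°] → 157.39°.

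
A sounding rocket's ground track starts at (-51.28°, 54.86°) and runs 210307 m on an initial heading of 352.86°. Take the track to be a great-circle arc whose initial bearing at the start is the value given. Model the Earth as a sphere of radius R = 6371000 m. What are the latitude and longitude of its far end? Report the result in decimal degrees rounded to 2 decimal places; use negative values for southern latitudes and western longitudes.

latitude -49.40°, longitude 54.50°

The arc subtends δ = 210307/6371000 = 0.033010 rad at the centre.
Start latitude φ₁ = -0.895005 rad; initial bearing θ = 6.158569 rad.
Destination latitude: φ₂ = arcsin( sin φ₁ cos δ + cos φ₁ sin δ cos θ ) = arcsin(-0.759303) = -49.40°.
Δλ = atan2( sin θ sin δ cos φ₁ , cos δ − sin φ₁ sin φ₂ ) = atan2(-0.002566, 0.407038) = -0.006304 rad = -0.36°.
λ₂ = 54.86° + -0.36° = 54.50°.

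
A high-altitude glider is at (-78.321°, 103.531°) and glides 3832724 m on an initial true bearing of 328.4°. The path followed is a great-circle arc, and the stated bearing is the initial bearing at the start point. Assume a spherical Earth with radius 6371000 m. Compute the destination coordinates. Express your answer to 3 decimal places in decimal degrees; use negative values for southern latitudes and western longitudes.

The arc subtends δ = 3832724/6371000 = 0.601589 rad at the centre.
With φ₁ = -78.321° = -1.366959 rad and θ = 328.4° = 5.731661 rad:
Destination latitude: φ₂ = arcsin( sin φ₁ cos δ + cos φ₁ sin δ cos θ ) = arcsin(-0.709791) = -45.218°.
For the longitude increment, Δλ = atan2( sin θ sin δ cos φ₁, cos δ − sin φ₁ sin φ₂ ) = atan2(-0.060030, 0.129341) = -24.897°.
λ₂ = λ₁ + Δλ = 78.634°.

latitude -45.218°, longitude 78.634°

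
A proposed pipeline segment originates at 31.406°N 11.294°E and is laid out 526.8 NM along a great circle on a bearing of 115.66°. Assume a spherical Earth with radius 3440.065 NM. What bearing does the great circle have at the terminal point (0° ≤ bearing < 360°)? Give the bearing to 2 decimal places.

final bearing 120.03°

Central angle δ = d/R = 0.153137 rad.
With φ₁ = 31.406° = 0.548138 rad and θ = 115.66° = 2.018648 rad:
Destination latitude: φ₂ = arcsin( sin φ₁ cos δ + cos φ₁ sin δ cos θ ) = arcsin(0.458624) = 27.298°.
For the longitude increment, Δλ = atan2( sin θ sin δ cos φ₁, cos δ − sin φ₁ sin φ₂ ) = atan2(0.117352, 0.749309) = 8.901°.
λ₂ = 11.294° + 8.901° = 20.195°.
The forward bearing on arrival equals the back-azimuth from the destination plus 180°.
Back-azimuth from P₂ (27.30°, 20.19°) to P₁ (31.41°, 11.29°), with Δλ' = λ₁ − λ₂ = -8.90°: atan2( sin Δλ' cos φ₁ , cos φ₂ sin φ₁ − sin φ₂ cos φ₁ cos Δλ' ) = 300.03°.
Final bearing = (300.03° + 180°) mod 360° = 120.03°.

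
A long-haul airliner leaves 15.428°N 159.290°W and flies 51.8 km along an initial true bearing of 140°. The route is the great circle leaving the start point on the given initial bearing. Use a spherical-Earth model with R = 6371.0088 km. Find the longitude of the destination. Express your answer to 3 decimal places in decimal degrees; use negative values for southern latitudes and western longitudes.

Central angle δ = d/R = 0.008131 rad.
Converting: φ₁ = 0.269269 rad, θ = 2.443461 rad.
Applying the spherical law of cosines for sides, sin φ₂ = sin φ₁ cos δ + cos φ₁ sin δ cos θ = 0.260015, so φ₂ = 15.071°.
For the longitude increment, Δλ = atan2( sin θ sin δ cos φ₁, cos δ − sin φ₁ sin φ₂ ) = atan2(0.005038, 0.930796) = 0.310°.
λ₂ = λ₁ + Δλ = -158.980°.

longitude -158.980°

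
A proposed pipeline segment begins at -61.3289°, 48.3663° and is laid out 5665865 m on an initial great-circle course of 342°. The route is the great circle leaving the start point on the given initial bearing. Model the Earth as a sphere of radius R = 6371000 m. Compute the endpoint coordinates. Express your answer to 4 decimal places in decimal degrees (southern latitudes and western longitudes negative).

Angular distance δ = d/R = 5665865 / 6371000 = 0.889321 rad.
Converting: φ₁ = -1.070391 rad, θ = 5.969026 rad.
Destination latitude: φ₂ = arcsin( sin φ₁ cos δ + cos φ₁ sin δ cos θ ) = arcsin(-0.198320) = -11.4387°.
Δλ = atan2( sin θ sin δ cos φ₁ , cos δ − sin φ₁ sin φ₂ ) = atan2(-0.115146, 0.455936) = -0.247375 rad = -14.1736°.
λ₂ = λ₁ + Δλ = 34.1927°.

latitude -11.4387°, longitude 34.1927°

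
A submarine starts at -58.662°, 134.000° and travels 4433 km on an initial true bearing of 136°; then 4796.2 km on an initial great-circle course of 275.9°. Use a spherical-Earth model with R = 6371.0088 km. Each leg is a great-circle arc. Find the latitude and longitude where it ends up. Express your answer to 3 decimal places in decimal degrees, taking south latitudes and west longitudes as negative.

Apply the spherical direct solution leg by leg, carrying full precision between legs.
Leg 1: from (-58.662°, 134.000°), δ = 4433/6371.0088 = 0.695808 rad, θ = 136° → φ = -63.557°, λ = -136.689°.
Leg 2: from (-63.557°, -136.689°), δ = 4796.2/6371.0088 = 0.752816 rad, θ = 275.9° → φ = -38.471°, λ = 163.011°.

latitude -38.471°, longitude 163.011°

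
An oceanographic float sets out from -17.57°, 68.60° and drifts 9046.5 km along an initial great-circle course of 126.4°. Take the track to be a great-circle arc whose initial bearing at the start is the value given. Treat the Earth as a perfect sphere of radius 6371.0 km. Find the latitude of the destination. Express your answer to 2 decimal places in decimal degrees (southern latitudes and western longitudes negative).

Central angle δ = d/R = 1.419950 rad.
Start latitude φ₁ = -0.306654 rad; initial bearing θ = 2.206096 rad.
Destination latitude: φ₂ = arcsin( sin φ₁ cos δ + cos φ₁ sin δ cos θ ) = arcsin(-0.604675) = -37.21°.
Δλ = atan2( sin θ sin δ cos φ₁ , cos δ − sin φ₁ sin φ₂ ) = atan2(0.758631, -0.032258) = 1.613293 rad = 92.43°.
λ₂ = λ₁ + Δλ = 161.03°.

latitude -37.21°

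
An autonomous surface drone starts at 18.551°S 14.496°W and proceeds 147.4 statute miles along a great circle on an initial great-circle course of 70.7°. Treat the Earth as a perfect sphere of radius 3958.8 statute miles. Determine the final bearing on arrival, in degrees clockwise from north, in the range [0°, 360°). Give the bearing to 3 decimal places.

Central angle δ = d/R = 0.037234 rad.
With φ₁ = -18.551° = -0.323776 rad and θ = 70.7° = 1.233948 rad:
sin φ₂ = sin φ₁ cos δ + cos φ₁ sin δ cos θ = (-0.318149)(0.999307) + (0.948041)(0.037225)(0.330514) = -0.306264
φ₂ = asin(-0.306264) = -0.311266 rad = -17.834°.
Δλ = atan2( sin θ sin δ cos φ₁ , cos δ − sin φ₁ sin φ₂ ) = atan2(0.033307, 0.901869) = 0.036915 rad = 2.115°.
λ₂ = -14.496° + 2.115° = -12.381°.
The forward bearing on arrival equals the back-azimuth from the destination plus 180°.
Back-azimuth from P₂ (-17.834°, -12.381°) to P₁ (-18.551°, -14.496°), with Δλ' = λ₁ − λ₂ = -2.115°: atan2( sin Δλ' cos φ₁ , cos φ₂ sin φ₁ − sin φ₂ cos φ₁ cos Δλ' ) = 250.040°.
Final bearing = (250.040° + 180°) mod 360° = 70.040°.

final bearing 70.040°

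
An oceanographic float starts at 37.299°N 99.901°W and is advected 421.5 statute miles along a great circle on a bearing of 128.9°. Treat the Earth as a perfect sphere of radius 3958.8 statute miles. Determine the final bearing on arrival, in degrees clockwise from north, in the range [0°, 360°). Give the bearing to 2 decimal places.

final bearing 132.19°

δ = 421.5/3958.8 = 0.106472 rad (6.1004°).
Start latitude φ₁ = 0.650990 rad; initial bearing θ = 2.249729 rad.
Destination latitude: φ₂ = arcsin( sin φ₁ cos δ + cos φ₁ sin δ cos θ ) = arcsin(0.549457) = 33.330°.
For the longitude increment, Δλ = atan2( sin θ sin δ cos φ₁, cos δ − sin φ₁ sin φ₂ ) = atan2(0.065790, 0.661380) = 5.681°.
Hence λ₂ = -99.901° + 5.681° = -94.220°.
The forward bearing on arrival equals the back-azimuth from the destination plus 180°.
Back-azimuth from P₂ (33.33°, -94.22°) to P₁ (37.30°, -99.90°), with Δλ' = λ₁ − λ₂ = -5.68°: atan2( sin Δλ' cos φ₁ , cos φ₂ sin φ₁ − sin φ₂ cos φ₁ cos Δλ' ) = 312.19°.
Final bearing = (312.19° + 180°) mod 360° = 132.19°.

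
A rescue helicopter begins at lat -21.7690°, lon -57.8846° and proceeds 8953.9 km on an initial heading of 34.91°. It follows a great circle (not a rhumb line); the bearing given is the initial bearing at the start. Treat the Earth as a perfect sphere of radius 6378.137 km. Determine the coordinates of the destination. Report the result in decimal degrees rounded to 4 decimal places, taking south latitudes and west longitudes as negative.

latitude 43.5788°, longitude -6.7151°

The arc subtends δ = 8953.9/6378.137 = 1.403843 rad at the centre.
Start latitude φ₁ = -0.379941 rad; initial bearing θ = 0.609294 rad.
sin φ₂ = sin φ₁ cos δ + cos φ₁ sin δ cos θ = (-0.370865)(0.166179) + (0.928687)(0.986096)(0.820052) = 0.689352
φ₂ = asin(0.689352) = 0.760594 rad = 43.5788°.
Then Δλ = atan2(0.524087, 0.421836) = 0.893077 rad, from sin θ sin δ cos φ₁ over cos δ − sin φ₁ sin φ₂.
λ₂ = λ₁ + Δλ = -6.7151°.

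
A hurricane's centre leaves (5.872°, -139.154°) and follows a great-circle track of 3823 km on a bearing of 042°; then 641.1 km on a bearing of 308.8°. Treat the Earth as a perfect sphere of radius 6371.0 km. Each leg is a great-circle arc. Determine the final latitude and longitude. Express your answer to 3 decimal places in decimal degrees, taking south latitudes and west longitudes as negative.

Apply the spherical direct solution leg by leg, carrying full precision between legs.
Leg 1: from (5.872°, -139.154°), δ = 3823/6371 = 0.600063 rad, θ = 42° → φ = 30.125°, λ = -113.250°.
Leg 2: from (30.125°, -113.250°), δ = 641.1/6371 = 0.100628 rad, θ = 308.8° → φ = 33.627°, λ = -118.646°.

latitude 33.627°, longitude -118.646°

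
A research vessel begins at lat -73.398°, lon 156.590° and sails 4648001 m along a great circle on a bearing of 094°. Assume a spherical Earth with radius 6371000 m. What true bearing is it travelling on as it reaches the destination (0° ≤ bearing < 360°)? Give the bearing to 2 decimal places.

final bearing 24.55°

δ = 4648001/6371000 = 0.729556 rad (41.8005°).
Start latitude φ₁ = -1.281037 rad; initial bearing θ = 1.640609 rad.
Applying the spherical law of cosines for sides, sin φ₂ = sin φ₁ cos δ + cos φ₁ sin δ cos θ = -0.727678, so φ₂ = -46.692°.
Δλ = atan2( sin θ sin δ cos φ₁ , cos δ − sin φ₁ sin φ₂ ) = atan2(0.189981, 0.048127) = 1.322690 rad = 75.785°.
λ₂ = 156.590° + 75.785° = 232.375°, normalized to (−180°, 180°] → -127.625°.
The forward bearing on arrival equals the back-azimuth from the destination plus 180°.
Back-azimuth from P₂ (-46.69°, -127.63°) to P₁ (-73.40°, 156.59°), with Δλ' = λ₁ − λ₂ = 284.22°: atan2( sin Δλ' cos φ₁ , cos φ₂ sin φ₁ − sin φ₂ cos φ₁ cos Δλ' ) = 204.55°.
Final bearing = (204.55° + 180°) mod 360° = 24.55°.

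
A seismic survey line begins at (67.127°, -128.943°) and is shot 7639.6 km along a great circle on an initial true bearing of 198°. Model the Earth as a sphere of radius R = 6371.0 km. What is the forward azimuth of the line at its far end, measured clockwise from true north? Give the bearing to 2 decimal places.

final bearing 186.90°

Angular distance δ = d/R = 7639.6 / 6371 = 1.199121 rad.
Converting: φ₁ = 1.171587 rad, θ = 3.455752 rad.
Destination latitude: φ₂ = arcsin( sin φ₁ cos δ + cos φ₁ sin δ cos θ ) = arcsin(-0.009805) = -0.562°.
Then Δλ = atan2(-0.111911, 0.372211) = -0.292066 rad, from sin θ sin δ cos φ₁ over cos δ − sin φ₁ sin φ₂.
λ₂ = -128.943° + -16.734° = -145.677°.
The forward bearing on arrival equals the back-azimuth from the destination plus 180°.
Back-azimuth from P₂ (-0.56°, -145.68°) to P₁ (67.13°, -128.94°), with Δλ' = λ₁ − λ₂ = 16.73°: atan2( sin Δλ' cos φ₁ , cos φ₂ sin φ₁ − sin φ₂ cos φ₁ cos Δλ' ) = 6.90°.
Final bearing = (6.90° + 180°) mod 360° = 186.90°.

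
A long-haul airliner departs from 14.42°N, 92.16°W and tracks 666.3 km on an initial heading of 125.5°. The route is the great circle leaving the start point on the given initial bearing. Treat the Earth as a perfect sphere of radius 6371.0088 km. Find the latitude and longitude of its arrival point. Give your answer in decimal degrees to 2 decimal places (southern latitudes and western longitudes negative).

latitude 10.89°, longitude -87.20°

Angular distance δ = d/R = 666.3 / 6371.0088 = 0.104583 rad.
With φ₁ = 14.42° = 0.251676 rad and θ = 125.5° = 2.190388 rad:
Applying the spherical law of cosines for sides, sin φ₂ = sin φ₁ cos δ + cos φ₁ sin δ cos θ = 0.188956, so φ₂ = 10.89°.
For the longitude increment, Δλ = atan2( sin θ sin δ cos φ₁, cos δ − sin φ₁ sin φ₂ ) = atan2(0.082310, 0.947481) = 4.96°.
λ₂ = -92.16° + 4.96° = -87.20°.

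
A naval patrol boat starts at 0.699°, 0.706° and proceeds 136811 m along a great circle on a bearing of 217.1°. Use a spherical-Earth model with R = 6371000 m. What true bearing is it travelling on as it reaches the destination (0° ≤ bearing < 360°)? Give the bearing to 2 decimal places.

final bearing 217.10°

Central angle δ = d/R = 0.021474 rad.
Start latitude φ₁ = 0.012200 rad; initial bearing θ = 3.789110 rad.
Applying the spherical law of cosines for sides, sin φ₂ = sin φ₁ cos δ + cos φ₁ sin δ cos θ = -0.004928, so φ₂ = -0.282°.
Then Δλ = atan2(-0.012951, 0.999830) = -0.012953 rad, from sin θ sin δ cos φ₁ over cos δ − sin φ₁ sin φ₂.
Hence λ₂ = 0.706° + -0.742° = -0.036°.
The forward bearing on arrival equals the back-azimuth from the destination plus 180°.
Back-azimuth from P₂ (-0.28°, -0.04°) to P₁ (0.70°, 0.71°), with Δλ' = λ₁ − λ₂ = 0.74°: atan2( sin Δλ' cos φ₁ , cos φ₂ sin φ₁ − sin φ₂ cos φ₁ cos Δλ' ) = 37.10°.
Final bearing = (37.10° + 180°) mod 360° = 217.10°.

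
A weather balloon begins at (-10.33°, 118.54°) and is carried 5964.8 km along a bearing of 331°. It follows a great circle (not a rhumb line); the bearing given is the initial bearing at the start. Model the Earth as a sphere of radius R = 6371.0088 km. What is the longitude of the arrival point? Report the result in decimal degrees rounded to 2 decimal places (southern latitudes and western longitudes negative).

longitude 89.72°

Angular distance δ = d/R = 5964.8 / 6371.0088 = 0.936241 rad.
With φ₁ = -10.33° = -0.180293 rad and θ = 331° = 5.777040 rad:
Applying the spherical law of cosines for sides, sin φ₂ = sin φ₁ cos δ + cos φ₁ sin δ cos θ = 0.586643, so φ₂ = 35.92°.
For the longitude increment, Δλ = atan2( sin θ sin δ cos φ₁, cos δ − sin φ₁ sin φ₂ ) = atan2(-0.384106, 0.698015) = -28.82°.
λ₂ = λ₁ + Δλ = 89.72°.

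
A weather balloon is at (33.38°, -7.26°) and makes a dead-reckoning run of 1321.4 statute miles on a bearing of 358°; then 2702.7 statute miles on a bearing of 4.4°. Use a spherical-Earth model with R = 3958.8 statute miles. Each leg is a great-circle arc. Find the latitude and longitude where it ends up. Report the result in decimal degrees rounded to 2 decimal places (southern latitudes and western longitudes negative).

latitude 86.84°, longitude 110.40°

Apply the spherical direct solution leg by leg, carrying full precision between legs.
Leg 1: from (33.38°, -7.26°), δ = 1321.4/3958.8 = 0.333788 rad, θ = 358° → φ = 52.49°, λ = -8.34°.
Leg 2: from (52.49°, -8.34°), δ = 2702.7/3958.8 = 0.682707 rad, θ = 4.4° → φ = 86.84°, λ = 110.40°.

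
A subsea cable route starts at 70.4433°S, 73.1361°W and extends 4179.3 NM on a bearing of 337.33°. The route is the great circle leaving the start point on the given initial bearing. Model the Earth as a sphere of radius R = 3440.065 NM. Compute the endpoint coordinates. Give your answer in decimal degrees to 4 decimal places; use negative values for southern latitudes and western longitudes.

δ = 4179.3/3440.065 = 1.214890 rad (69.6081°).
Converting: φ₁ = -1.229468 rad, θ = 5.887519 rad.
Applying the spherical law of cosines for sides, sin φ₂ = sin φ₁ cos δ + cos φ₁ sin δ cos θ = -0.038818, so φ₂ = -2.2247°.
Δλ = atan2( sin θ sin δ cos φ₁ , cos δ − sin φ₁ sin φ₂ ) = atan2(-0.120931, 0.311861) = -0.369921 rad = -21.1949°.
Hence λ₂ = -73.1361° + -21.1949° = -94.3310°.

latitude -2.2247°, longitude -94.3310°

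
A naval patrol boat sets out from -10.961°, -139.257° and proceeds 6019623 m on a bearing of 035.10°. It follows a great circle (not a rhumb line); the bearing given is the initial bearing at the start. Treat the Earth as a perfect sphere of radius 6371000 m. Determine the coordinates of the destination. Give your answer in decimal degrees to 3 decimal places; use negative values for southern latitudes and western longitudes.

Angular distance δ = d/R = 6019623 / 6371000 = 0.944847 rad.
With φ₁ = -10.961° = -0.191306 rad and θ = 35.1° = 0.612611 rad:
Destination latitude: φ₂ = arcsin( sin φ₁ cos δ + cos φ₁ sin δ cos θ ) = arcsin(0.539542) = 32.652°.
Δλ = atan2( sin θ sin δ cos φ₁ , cos δ − sin φ₁ sin φ₂ ) = atan2(0.457487, 0.688455) = 0.586510 rad = 33.605°.
λ₂ = λ₁ + Δλ = -105.652°.

latitude 32.652°, longitude -105.652°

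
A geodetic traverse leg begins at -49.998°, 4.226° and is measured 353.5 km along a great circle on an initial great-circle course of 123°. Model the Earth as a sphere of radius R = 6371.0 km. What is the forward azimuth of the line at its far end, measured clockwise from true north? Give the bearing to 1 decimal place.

final bearing 119.7°

Angular distance δ = d/R = 353.5 / 6371 = 0.055486 rad.
Converting: φ₁ = -0.872630 rad, θ = 2.146755 rad.
Applying the spherical law of cosines for sides, sin φ₂ = sin φ₁ cos δ + cos φ₁ sin δ cos θ = -0.784259, so φ₂ = -51.652°.
Δλ = atan2( sin θ sin δ cos φ₁ , cos δ − sin φ₁ sin φ₂ ) = atan2(0.029898, 0.397702) = 0.075035 rad = 4.299°.
λ₂ = λ₁ + Δλ = 8.525°.
The forward bearing on arrival equals the back-azimuth from the destination plus 180°.
Back-azimuth from P₂ (-51.7°, 8.5°) to P₁ (-50.0°, 4.2°), with Δλ' = λ₁ − λ₂ = -4.3°: atan2( sin Δλ' cos φ₁ , cos φ₂ sin φ₁ − sin φ₂ cos φ₁ cos Δλ' ) = 299.7°.
Final bearing = (299.7° + 180°) mod 360° = 119.7°.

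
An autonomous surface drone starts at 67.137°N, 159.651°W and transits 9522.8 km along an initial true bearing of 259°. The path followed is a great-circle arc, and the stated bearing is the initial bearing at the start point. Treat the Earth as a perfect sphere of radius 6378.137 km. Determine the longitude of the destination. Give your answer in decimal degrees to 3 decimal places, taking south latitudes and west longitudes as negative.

Central angle δ = d/R = 1.493038 rad.
Start latitude φ₁ = 1.171762 rad; initial bearing θ = 4.520403 rad.
sin φ₂ = sin φ₁ cos δ + cos φ₁ sin δ cos θ = (0.921436)(0.077680) + (0.388529)(0.996978)(-0.190809) = -0.002334
φ₂ = asin(-0.002334) = -0.002334 rad = -0.134°.
Then Δλ = atan2(-0.380238, 0.079830) = -1.363854 rad, from sin θ sin δ cos φ₁ over cos δ − sin φ₁ sin φ₂.
λ₂ = -159.651° + -78.143° = -237.794°, normalized to (−180°, 180°] → 122.206°.

longitude 122.206°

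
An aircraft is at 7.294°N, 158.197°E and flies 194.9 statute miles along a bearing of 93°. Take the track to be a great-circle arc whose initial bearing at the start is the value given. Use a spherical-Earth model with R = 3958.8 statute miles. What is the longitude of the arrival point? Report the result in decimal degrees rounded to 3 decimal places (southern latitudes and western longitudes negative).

The arc subtends δ = 194.9/3958.8 = 0.049232 rad at the centre.
Start latitude φ₁ = 0.127304 rad; initial bearing θ = 1.623156 rad.
sin φ₂ = sin φ₁ cos δ + cos φ₁ sin δ cos θ = (0.126961)(0.998788) + (0.991908)(0.049212)(-0.052336) = 0.124252
φ₂ = asin(0.124252) = 0.124574 rad = 7.138°.
Δλ = atan2( sin θ sin δ cos φ₁ , cos δ − sin φ₁ sin φ₂ ) = atan2(0.048747, 0.983013) = 0.049549 rad = 2.839°.
λ₂ = 158.197° + 2.839° = 161.036°.

longitude 161.036°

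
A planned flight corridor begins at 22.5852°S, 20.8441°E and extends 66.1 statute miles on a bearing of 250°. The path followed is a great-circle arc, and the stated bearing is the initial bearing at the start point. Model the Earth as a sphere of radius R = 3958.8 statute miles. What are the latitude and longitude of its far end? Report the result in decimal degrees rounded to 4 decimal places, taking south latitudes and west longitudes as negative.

latitude -22.9094°, longitude 19.8681°

δ = 66.1/3958.8 = 0.016697 rad (0.9567°).
With φ₁ = -22.5852° = -0.394186 rad and θ = 250° = 4.363323 rad:
Applying the spherical law of cosines for sides, sin φ₂ = sin φ₁ cos δ + cos φ₁ sin δ cos θ = -0.389276, so φ₂ = -22.9094°.
Then Δλ = atan2(-0.014486, 0.850357) = -0.017034 rad, from sin θ sin δ cos φ₁ over cos δ − sin φ₁ sin φ₂.
λ₂ = 20.8441° + -0.9760° = 19.8681°.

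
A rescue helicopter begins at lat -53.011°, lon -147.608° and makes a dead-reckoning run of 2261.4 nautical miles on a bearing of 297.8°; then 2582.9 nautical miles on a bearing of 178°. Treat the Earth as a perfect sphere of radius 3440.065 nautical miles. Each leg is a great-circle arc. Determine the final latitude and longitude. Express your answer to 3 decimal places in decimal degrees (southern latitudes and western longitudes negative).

Apply the spherical direct solution leg by leg, carrying full precision between legs.
Leg 1: from (-53.011°, -147.608°), δ = 2261.4/3440.065 = 0.657371 rad, θ = 297.8° → φ = -27.441°, λ = 174.872°.
Leg 2: from (-27.441°, 174.872°), δ = 2582.9/3440.065 = 0.750829 rad, θ = 178° → φ = -70.397°, λ = 178.942°.

latitude -70.397°, longitude 178.942°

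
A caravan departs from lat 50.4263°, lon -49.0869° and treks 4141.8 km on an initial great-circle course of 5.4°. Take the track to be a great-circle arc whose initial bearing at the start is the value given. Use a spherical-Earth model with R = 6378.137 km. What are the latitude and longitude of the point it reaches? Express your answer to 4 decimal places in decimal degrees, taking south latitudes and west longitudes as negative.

latitude 85.8969°, longitude 3.5987°

Central angle δ = d/R = 0.649375 rad.
With φ₁ = 50.4263° = 0.880105 rad and θ = 5.4° = 0.094248 rad:
Destination latitude: φ₂ = arcsin( sin φ₁ cos δ + cos φ₁ sin δ cos θ ) = arcsin(0.997437) = 85.8969°.
For the longitude increment, Δλ = atan2( sin θ sin δ cos φ₁, cos δ − sin φ₁ sin φ₂ ) = atan2(0.036253, 0.027632) = 52.6856°.
λ₂ = -49.0869° + 52.6856° = 3.5987°.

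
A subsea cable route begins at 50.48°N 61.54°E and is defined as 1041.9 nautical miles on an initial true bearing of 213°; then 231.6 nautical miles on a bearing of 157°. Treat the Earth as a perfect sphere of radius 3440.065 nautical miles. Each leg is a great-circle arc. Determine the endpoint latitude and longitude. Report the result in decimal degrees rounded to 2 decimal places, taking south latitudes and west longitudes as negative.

Apply the spherical direct solution leg by leg, carrying full precision between legs.
Leg 1: from (50.48°, 61.54°), δ = 1041.9/3440.065 = 0.302872 rad, θ = 213° → φ = 35.25°, λ = 50.07°.
Leg 2: from (35.25°, 50.07°), δ = 231.6/3440.065 = 0.067324 rad, θ = 157° → φ = 31.68°, λ = 51.84°.

latitude 31.68°, longitude 51.84°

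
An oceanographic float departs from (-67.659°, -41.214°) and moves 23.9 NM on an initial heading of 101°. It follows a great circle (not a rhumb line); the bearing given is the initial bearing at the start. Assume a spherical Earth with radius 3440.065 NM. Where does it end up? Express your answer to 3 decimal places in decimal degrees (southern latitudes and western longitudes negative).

δ = 23.9/3440.065 = 0.006948 rad (0.3981°).
Start latitude φ₁ = -1.180872 rad; initial bearing θ = 1.762783 rad.
Applying the spherical law of cosines for sides, sin φ₂ = sin φ₁ cos δ + cos φ₁ sin δ cos θ = -0.925420, so φ₂ = -67.732°.
Δλ = atan2( sin θ sin δ cos φ₁ , cos δ − sin φ₁ sin φ₂ ) = atan2(0.002592, 0.144020) = 0.017998 rad = 1.031°.
λ₂ = -41.214° + 1.031° = -40.183°.

latitude -67.732°, longitude -40.183°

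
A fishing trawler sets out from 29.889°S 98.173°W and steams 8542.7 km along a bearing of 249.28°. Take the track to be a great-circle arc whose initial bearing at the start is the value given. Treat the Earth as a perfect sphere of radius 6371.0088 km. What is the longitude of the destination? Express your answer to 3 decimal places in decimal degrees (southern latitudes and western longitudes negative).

longitude 173.458°

Angular distance δ = d/R = 8542.7 / 6371.0088 = 1.340871 rad.
Converting: φ₁ = -0.521661 rad, θ = 4.350757 rad.
sin φ₂ = sin φ₁ cos δ + cos φ₁ sin δ cos θ = (-0.498321)(0.227905) + (0.866992)(0.973683)(-0.353801) = -0.412241
φ₂ = asin(-0.412241) = -0.424912 rad = -24.346°.
Δλ = atan2( sin θ sin δ cos φ₁ , cos δ − sin φ₁ sin φ₂ ) = atan2(-0.789575, 0.022477) = -1.542337 rad = -88.369°.
λ₂ = -98.173° + -88.369° = -186.542°, normalized to (−180°, 180°] → 173.458°.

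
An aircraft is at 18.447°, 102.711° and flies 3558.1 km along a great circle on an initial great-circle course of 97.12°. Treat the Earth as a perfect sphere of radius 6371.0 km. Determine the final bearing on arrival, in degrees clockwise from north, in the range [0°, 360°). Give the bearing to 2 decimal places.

Central angle δ = d/R = 0.558484 rad.
With φ₁ = 18.447° = 0.321961 rad and θ = 97.12° = 1.695064 rad:
sin φ₂ = sin φ₁ cos δ + cos φ₁ sin δ cos θ = (0.316427)(0.848060) + (0.948617)(0.529901)(-0.123948) = 0.206044
φ₂ = asin(0.206044) = 0.207530 rad = 11.891°.
Δλ = atan2( sin θ sin δ cos φ₁ , cos δ − sin φ₁ sin φ₂ ) = atan2(0.498797, 0.782862) = 0.567285 rad = 32.503°.
λ₂ = 102.711° + 32.503° = 135.214°.
The forward bearing on arrival equals the back-azimuth from the destination plus 180°.
Back-azimuth from P₂ (11.89°, 135.21°) to P₁ (18.45°, 102.71°), with Δλ' = λ₁ − λ₂ = -32.50°: atan2( sin Δλ' cos φ₁ , cos φ₂ sin φ₁ − sin φ₂ cos φ₁ cos Δλ' ) = 285.86°.
Final bearing = (285.86° + 180°) mod 360° = 105.86°.

final bearing 105.86°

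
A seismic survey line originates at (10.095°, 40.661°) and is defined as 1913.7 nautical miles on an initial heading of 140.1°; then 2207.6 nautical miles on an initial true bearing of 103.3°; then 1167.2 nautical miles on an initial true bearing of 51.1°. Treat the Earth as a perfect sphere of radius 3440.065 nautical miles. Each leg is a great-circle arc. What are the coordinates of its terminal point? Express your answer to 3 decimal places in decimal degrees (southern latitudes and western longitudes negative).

latitude -6.750°, longitude 114.421°

Apply the spherical direct solution leg by leg, carrying full precision between legs.
Leg 1: from (10.095°, 40.661°), δ = 1913.7/3440.065 = 0.556298 rad, θ = 140.1° → φ = -14.476°, λ = 61.137°.
Leg 2: from (-14.476°, 61.137°), δ = 2207.6/3440.065 = 0.641732 rad, θ = 103.3° → φ = -19.486°, λ = 99.302°.
Leg 3: from (-19.486°, 99.302°), δ = 1167.2/3440.065 = 0.339296 rad, θ = 51.1° → φ = -6.750°, λ = 114.421°.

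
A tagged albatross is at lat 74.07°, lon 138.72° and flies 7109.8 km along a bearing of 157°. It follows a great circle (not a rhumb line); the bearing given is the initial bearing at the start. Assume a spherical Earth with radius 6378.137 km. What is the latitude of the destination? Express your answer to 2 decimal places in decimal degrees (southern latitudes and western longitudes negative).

Angular distance δ = d/R = 7109.8 / 6378.137 = 1.114714 rad.
Start latitude φ₁ = 1.292765 rad; initial bearing θ = 2.740167 rad.
Destination latitude: φ₂ = arcsin( sin φ₁ cos δ + cos φ₁ sin δ cos θ ) = arcsin(0.196700) = 11.34°.
Then Δλ = atan2(0.096279, 0.251288) = 0.365892 rad, from sin θ sin δ cos φ₁ over cos δ − sin φ₁ sin φ₂.
λ₂ = 138.72° + 20.96° = 159.68°.

latitude 11.34°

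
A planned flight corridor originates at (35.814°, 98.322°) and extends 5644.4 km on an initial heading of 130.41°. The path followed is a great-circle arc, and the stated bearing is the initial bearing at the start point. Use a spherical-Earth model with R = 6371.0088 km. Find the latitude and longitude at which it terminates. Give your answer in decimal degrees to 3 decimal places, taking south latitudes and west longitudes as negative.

latitude -2.121°, longitude 134.489°

δ = 5644.4/6371.0088 = 0.885951 rad (50.7612°).
Converting: φ₁ = 0.625072 rad, θ = 2.276084 rad.
Destination latitude: φ₂ = arcsin( sin φ₁ cos δ + cos φ₁ sin δ cos θ ) = arcsin(-0.037007) = -2.121°.
Then Δλ = atan2(0.478230, 0.654208) = 0.631233 rad, from sin θ sin δ cos φ₁ over cos δ − sin φ₁ sin φ₂.
Hence λ₂ = 98.322° + 36.167° = 134.489°.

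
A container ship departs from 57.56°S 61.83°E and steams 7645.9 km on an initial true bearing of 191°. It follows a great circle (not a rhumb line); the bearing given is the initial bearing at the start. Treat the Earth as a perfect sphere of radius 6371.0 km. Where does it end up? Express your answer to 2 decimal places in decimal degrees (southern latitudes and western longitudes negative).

latitude -52.80°, longitude -101.06°

δ = 7645.9/6371 = 1.200110 rad (68.7612°).
Converting: φ₁ = -1.004612 rad, θ = 3.333579 rad.
sin φ₂ = sin φ₁ cos δ + cos φ₁ sin δ cos θ = (-0.843954)(0.362255) + (0.536416)(0.932079)(-0.981627) = -0.796523
φ₂ = asin(-0.796523) = -0.921522 rad = -52.80°.
For the longitude increment, Δλ = atan2( sin θ sin δ cos φ₁, cos δ − sin φ₁ sin φ₂ ) = atan2(-0.095401, -0.309973) = -162.89°.
Hence λ₂ = 61.83° + -162.89° = -101.06°.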